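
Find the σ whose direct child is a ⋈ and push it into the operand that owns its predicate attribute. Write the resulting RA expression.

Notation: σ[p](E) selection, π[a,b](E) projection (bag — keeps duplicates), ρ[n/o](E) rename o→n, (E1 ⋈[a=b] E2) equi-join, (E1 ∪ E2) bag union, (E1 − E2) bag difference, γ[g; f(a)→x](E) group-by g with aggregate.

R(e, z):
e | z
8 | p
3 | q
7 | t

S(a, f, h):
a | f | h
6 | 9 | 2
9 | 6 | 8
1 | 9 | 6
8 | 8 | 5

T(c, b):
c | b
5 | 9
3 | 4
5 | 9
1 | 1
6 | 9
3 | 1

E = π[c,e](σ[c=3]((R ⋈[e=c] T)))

σ filters on c, owned by the right side.
E' = π[c,e]((R ⋈[e=c] σ[c=3](T)))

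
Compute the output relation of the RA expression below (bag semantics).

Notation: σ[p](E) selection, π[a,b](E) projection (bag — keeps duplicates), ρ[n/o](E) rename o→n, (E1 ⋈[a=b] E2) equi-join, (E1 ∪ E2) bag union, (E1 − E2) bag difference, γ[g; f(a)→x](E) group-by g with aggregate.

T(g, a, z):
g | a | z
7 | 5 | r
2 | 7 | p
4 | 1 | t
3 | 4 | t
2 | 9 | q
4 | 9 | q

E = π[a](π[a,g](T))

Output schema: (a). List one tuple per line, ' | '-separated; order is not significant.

Per-node cardinality:
  T → 6
  π[a,g](T) → 6
  π[a](π[a,g](T)) → 6

== RESULT ==
a
1
4
5
7
9
9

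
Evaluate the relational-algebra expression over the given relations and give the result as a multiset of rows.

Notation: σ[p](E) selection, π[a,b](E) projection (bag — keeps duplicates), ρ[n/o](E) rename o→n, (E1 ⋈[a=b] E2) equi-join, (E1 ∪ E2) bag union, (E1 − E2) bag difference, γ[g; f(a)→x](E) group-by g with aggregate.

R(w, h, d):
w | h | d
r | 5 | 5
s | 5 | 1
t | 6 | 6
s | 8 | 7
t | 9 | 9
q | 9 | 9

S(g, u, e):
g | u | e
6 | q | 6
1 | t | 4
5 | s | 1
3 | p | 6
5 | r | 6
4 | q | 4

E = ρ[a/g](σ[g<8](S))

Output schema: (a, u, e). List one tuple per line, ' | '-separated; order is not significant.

Per-node cardinality:
  S → 6
  σ[g<8](S) → 6
  ρ[a/g](σ[g<8](S)) → 6

== RESULT ==
a | u | e
1 | t | 4
3 | p | 6
4 | q | 4
5 | r | 6
5 | s | 1
6 | q | 6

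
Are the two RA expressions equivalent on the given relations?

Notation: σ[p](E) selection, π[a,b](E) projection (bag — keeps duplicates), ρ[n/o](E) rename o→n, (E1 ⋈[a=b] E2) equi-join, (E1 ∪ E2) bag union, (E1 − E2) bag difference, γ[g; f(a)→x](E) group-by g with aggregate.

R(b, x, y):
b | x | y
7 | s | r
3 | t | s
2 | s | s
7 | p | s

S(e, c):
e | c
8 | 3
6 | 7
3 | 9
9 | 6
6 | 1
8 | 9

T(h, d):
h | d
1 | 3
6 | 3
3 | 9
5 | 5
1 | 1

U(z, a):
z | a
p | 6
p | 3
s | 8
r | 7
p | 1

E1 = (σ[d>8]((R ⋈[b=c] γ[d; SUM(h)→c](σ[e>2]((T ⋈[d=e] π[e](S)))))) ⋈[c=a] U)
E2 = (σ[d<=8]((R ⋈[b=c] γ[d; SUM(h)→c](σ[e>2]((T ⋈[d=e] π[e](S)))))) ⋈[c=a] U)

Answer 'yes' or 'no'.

E1 subexpression sizes:
  R → 4
  T → 5
  S → 6
  π[e](S) → 6
  (T ⋈[d=e] π[e](S)) → 3
  σ[e>2]((T ⋈[d=e] π[e](S))) → 3
  γ[d; SUM(h)→c](σ[e>2]((T ⋈[d=e] π[e](S)))) → 2
  (R ⋈[b=c] γ[d; SUM(h)→c](σ[e>2]((T ⋈[d=e] π[e](S))))) → 3
  σ[d>8]((R ⋈[b=c] γ[d; SUM(h)→c](σ[e>2]((T ⋈[d=e] π[e](S)))))) → 1
  U → 5
  (σ[d>8]((R ⋈[b=c] γ[d; SUM(h)→c](σ[e>2]((T ⋈[d=e] π[e](S)))))) ⋈[c=a] U) → 1
E2 subexpression sizes:
  R → 4
  T → 5
  S → 6
  π[e](S) → 6
  (T ⋈[d=e] π[e](S)) → 3
  σ[e>2]((T ⋈[d=e] π[e](S))) → 3
  γ[d; SUM(h)→c](σ[e>2]((T ⋈[d=e] π[e](S)))) → 2
  (R ⋈[b=c] γ[d; SUM(h)→c](σ[e>2]((T ⋈[d=e] π[e](S))))) → 3
  σ[d<=8]((R ⋈[b=c] γ[d; SUM(h)→c](σ[e>2]((T ⋈[d=e] π[e](S)))))) → 2
  U → 5
  (σ[d<=8]((R ⋈[b=c] γ[d; SUM(h)→c](σ[e>2]((T ⋈[d=e] π[e](S)))))) ⋈[c=a] U) → 2

E1 result:
b | x | y | d | c | z | a
3 | t | s | 9 | 3 | p | 3
E2 result:
b | x | y | d | c | z | a
7 | p | s | 3 | 7 | r | 7
7 | s | r | 3 | 7 | r | 7
Witness: (3, 't', 's', 9, 3, 'p', 3) appears 1× in E1 but 0× in E2.

no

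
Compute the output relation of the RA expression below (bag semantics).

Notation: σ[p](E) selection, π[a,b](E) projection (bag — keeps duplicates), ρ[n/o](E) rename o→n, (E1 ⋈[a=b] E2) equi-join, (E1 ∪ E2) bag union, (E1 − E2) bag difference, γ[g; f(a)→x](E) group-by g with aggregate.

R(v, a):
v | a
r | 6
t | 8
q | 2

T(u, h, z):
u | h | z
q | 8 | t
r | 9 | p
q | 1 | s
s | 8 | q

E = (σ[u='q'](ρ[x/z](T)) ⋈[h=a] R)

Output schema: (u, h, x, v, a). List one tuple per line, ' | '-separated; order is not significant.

Stepwise |·|:
  T → 4
  ρ[x/z](T) → 4
  σ[u='q'](ρ[x/z](T)) → 2
  R → 3
  (σ[u='q'](ρ[x/z](T)) ⋈[h=a] R) → 1

== RESULT ==
u | h | x | v | a
q | 8 | t | t | 8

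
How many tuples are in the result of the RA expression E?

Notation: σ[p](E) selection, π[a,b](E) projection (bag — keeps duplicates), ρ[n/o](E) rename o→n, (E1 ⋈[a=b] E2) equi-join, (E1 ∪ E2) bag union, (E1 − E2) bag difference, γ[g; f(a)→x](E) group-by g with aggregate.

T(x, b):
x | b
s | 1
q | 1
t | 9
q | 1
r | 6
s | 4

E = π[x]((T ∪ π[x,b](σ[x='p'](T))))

Row counts bottom-up:
  T → 6
  T → 6
  σ[x='p'](T) → 0
  π[x,b](σ[x='p'](T)) → 0
  (T ∪ π[x,b](σ[x='p'](T))) → 6
  π[x]((T ∪ π[x,b](σ[x='p'](T)))) → 6

|E| = 6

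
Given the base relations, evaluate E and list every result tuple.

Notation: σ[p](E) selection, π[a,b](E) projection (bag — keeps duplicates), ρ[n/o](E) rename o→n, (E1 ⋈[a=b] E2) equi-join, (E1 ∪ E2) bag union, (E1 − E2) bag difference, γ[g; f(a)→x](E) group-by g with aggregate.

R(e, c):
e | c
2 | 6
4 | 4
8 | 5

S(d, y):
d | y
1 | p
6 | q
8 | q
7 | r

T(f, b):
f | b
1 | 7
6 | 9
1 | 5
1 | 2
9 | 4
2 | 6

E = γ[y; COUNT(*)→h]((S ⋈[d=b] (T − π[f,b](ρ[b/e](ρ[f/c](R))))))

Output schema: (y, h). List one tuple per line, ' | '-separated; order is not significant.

Stepwise |·|:
  S → 4
  T → 6
  R → 3
  ρ[f/c](R) → 3
  ρ[b/e](ρ[f/c](R)) → 3
  π[f,b](ρ[b/e](ρ[f/c](R))) → 3
  (T − π[f,b](ρ[b/e](ρ[f/c](R)))) → 6
  (S ⋈[d=b] (T − π[f,b](ρ[b/e](ρ[f/c](R))))) → 2
  γ[y; COUNT(*)→h]((S ⋈[d=b] (T − π[f,b](ρ[b/e](ρ[f/c](R)))))) → 2

== RESULT ==
y | h
q | 1
r | 1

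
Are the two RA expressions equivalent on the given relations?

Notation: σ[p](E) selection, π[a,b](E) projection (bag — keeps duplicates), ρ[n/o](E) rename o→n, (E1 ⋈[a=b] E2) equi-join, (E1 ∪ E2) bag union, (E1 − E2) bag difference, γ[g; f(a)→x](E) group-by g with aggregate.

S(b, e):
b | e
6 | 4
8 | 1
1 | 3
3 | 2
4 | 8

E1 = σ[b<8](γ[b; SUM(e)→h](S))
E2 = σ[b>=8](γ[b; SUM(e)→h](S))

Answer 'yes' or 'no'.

E1 row counts bottom-up:
  S → 5
  γ[b; SUM(e)→h](S) → 5
  σ[b<8](γ[b; SUM(e)→h](S)) → 4
E2 row counts bottom-up:
  S → 5
  γ[b; SUM(e)→h](S) → 5
  σ[b>=8](γ[b; SUM(e)→h](S)) → 1

E1 result:
b | h
1 | 3
3 | 2
4 | 8
6 | 4
E2 result:
b | h
8 | 1
Witness: (4, 8) appears 1× in E1 but 0× in E2.

no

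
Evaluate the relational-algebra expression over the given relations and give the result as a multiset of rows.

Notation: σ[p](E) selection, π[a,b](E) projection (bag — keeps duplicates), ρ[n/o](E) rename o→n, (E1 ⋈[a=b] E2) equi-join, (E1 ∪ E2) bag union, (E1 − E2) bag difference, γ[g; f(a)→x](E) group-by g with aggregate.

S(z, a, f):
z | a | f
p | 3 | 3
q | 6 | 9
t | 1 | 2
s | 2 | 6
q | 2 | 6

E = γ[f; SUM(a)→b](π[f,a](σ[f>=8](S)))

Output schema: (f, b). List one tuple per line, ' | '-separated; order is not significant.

Row counts bottom-up:
  S → 5
  σ[f>=8](S) → 1
  π[f,a](σ[f>=8](S)) → 1
  γ[f; SUM(a)→b](π[f,a](σ[f>=8](S))) → 1

== RESULT ==
f | b
9 | 6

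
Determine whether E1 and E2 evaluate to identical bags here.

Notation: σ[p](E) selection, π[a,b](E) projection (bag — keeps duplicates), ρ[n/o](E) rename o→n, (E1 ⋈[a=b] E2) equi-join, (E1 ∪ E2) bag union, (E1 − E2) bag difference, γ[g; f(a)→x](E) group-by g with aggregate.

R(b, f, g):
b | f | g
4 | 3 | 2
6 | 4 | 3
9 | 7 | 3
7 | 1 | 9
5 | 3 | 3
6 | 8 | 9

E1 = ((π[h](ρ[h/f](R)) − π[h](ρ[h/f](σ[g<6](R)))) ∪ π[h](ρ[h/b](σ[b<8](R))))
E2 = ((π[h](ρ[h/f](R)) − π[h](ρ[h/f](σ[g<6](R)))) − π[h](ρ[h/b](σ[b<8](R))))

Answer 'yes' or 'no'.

E1 stepwise |·|:
  R → 6
  ρ[h/f](R) → 6
  π[h](ρ[h/f](R)) → 6
  R → 6
  σ[g<6](R) → 4
  ρ[h/f](σ[g<6](R)) → 4
  π[h](ρ[h/f](σ[g<6](R))) → 4
  (π[h](ρ[h/f](R)) − π[h](ρ[h/f](σ[g<6](R)))) → 2
  R → 6
  σ[b<8](R) → 5
  ρ[h/b](σ[b<8](R)) → 5
  π[h](ρ[h/b](σ[b<8](R))) → 5
  ((π[h](ρ[h/f](R)) − π[h](ρ[h/f](σ[g<6](R)))) ∪ π[h](ρ[h/b](σ[b<8](R)))) → 7
E2 stepwise |·|:
  R → 6
  ρ[h/f](R) → 6
  π[h](ρ[h/f](R)) → 6
  R → 6
  σ[g<6](R) → 4
  ρ[h/f](σ[g<6](R)) → 4
  π[h](ρ[h/f](σ[g<6](R))) → 4
  (π[h](ρ[h/f](R)) − π[h](ρ[h/f](σ[g<6](R)))) → 2
  R → 6
  σ[b<8](R) → 5
  ρ[h/b](σ[b<8](R)) → 5
  π[h](ρ[h/b](σ[b<8](R))) → 5
  ((π[h](ρ[h/f](R)) − π[h](ρ[h/f](σ[g<6](R)))) − π[h](ρ[h/b](σ[b<8](R)))) → 2

E1 result:
h
1
4
5
6
6
7
8
E2 result:
h
1
8
Witness: (6,) appears 2× in E1 but 0× in E2.

no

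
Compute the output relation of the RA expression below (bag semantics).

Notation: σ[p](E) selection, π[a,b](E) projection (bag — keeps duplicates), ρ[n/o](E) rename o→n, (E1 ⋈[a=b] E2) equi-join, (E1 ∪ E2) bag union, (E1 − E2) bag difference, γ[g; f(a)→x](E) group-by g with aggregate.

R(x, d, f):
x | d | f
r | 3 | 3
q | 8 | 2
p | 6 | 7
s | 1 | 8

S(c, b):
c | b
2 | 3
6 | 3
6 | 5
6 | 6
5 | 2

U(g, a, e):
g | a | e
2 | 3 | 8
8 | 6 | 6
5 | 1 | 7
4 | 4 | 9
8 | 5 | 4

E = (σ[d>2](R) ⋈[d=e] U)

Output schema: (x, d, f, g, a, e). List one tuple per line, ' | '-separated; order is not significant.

Per-node cardinality:
  R → 4
  σ[d>2](R) → 3
  U → 5
  (σ[d>2](R) ⋈[d=e] U) → 2

== RESULT ==
x | d | f | g | a | e
p | 6 | 7 | 8 | 6 | 6
q | 8 | 2 | 2 | 3 | 8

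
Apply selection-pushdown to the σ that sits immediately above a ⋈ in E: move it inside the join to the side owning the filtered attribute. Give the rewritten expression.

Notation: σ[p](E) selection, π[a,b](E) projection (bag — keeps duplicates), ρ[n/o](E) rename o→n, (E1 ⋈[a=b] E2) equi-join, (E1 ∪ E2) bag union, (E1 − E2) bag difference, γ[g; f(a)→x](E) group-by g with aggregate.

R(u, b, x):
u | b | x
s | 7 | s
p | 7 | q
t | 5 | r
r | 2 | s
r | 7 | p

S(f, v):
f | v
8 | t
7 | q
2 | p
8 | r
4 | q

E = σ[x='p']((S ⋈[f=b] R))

σ filters on x, owned by the right side.
E' = (S ⋈[f=b] σ[x='p'](R))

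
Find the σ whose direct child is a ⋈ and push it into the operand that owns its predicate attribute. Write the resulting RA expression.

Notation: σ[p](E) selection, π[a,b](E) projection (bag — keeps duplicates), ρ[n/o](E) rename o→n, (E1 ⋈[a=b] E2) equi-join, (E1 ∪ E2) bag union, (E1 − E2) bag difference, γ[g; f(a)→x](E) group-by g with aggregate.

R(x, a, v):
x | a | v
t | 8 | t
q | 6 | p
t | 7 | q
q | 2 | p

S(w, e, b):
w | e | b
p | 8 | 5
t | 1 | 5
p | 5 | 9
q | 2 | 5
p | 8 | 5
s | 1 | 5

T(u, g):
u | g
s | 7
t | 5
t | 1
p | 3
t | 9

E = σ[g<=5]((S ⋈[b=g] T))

σ filters on g, owned by the right side.
E' = (S ⋈[b=g] σ[g<=5](T))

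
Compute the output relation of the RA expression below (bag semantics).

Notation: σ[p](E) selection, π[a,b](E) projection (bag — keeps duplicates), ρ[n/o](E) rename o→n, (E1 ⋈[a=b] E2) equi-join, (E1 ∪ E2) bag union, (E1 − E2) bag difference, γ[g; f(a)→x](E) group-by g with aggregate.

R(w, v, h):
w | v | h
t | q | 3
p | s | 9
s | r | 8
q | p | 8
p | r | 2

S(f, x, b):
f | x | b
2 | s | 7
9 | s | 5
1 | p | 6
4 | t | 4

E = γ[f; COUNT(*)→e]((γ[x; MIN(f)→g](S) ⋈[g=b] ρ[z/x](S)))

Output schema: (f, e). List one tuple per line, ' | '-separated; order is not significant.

Stepwise |·|:
  S → 4
  γ[x; MIN(f)→g](S) → 3
  S → 4
  ρ[z/x](S) → 4
  (γ[x; MIN(f)→g](S) ⋈[g=b] ρ[z/x](S)) → 1
  γ[f; COUNT(*)→e]((γ[x; MIN(f)→g](S) ⋈[g=b] ρ[z/x](S))) → 1

== RESULT ==
f | e
4 | 1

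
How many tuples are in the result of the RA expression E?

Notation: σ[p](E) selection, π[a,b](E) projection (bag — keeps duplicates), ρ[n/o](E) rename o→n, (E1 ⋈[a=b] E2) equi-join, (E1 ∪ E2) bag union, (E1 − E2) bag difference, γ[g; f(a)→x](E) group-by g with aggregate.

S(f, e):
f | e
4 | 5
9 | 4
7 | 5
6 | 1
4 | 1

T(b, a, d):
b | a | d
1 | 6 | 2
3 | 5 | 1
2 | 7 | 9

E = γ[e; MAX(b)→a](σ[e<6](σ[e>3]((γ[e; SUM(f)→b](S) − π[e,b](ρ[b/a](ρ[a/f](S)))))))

Row counts bottom-up:
  S → 5
  γ[e; SUM(f)→b](S) → 3
  S → 5
  ρ[a/f](S) → 5
  ρ[b/a](ρ[a/f](S)) → 5
  π[e,b](ρ[b/a](ρ[a/f](S))) → 5
  (γ[e; SUM(f)→b](S) − π[e,b](ρ[b/a](ρ[a/f](S)))) → 2
  σ[e>3]((γ[e; SUM(f)→b](S) − π[e,b](ρ[b/a](ρ[a/f](S))))) → 1
  σ[e<6](σ[e>3]((γ[e; SUM(f)→b](S) − π[e,b](ρ[b/a](ρ[a/f](S)))))) → 1
  γ[e; MAX(b)→a](σ[e<6](σ[e>3]((γ[e; SUM(f)→b](S) − π[e,b](ρ[b/a](ρ[a/f](S))))))) → 1

|E| = 1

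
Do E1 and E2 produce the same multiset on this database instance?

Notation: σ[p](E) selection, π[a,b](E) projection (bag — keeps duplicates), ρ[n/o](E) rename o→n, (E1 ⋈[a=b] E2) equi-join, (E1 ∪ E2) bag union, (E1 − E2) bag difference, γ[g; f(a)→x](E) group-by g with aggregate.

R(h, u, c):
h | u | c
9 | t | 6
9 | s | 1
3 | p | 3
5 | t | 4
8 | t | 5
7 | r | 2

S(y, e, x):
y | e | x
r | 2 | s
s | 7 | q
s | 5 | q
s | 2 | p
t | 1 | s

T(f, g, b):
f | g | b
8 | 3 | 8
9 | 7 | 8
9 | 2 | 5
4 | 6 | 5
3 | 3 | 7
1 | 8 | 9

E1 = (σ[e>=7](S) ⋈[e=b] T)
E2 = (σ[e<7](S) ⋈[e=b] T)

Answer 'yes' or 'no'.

E1 subexpression sizes:
  S → 5
  σ[e>=7](S) → 1
  T → 6
  (σ[e>=7](S) ⋈[e=b] T) → 1
E2 subexpression sizes:
  S → 5
  σ[e<7](S) → 4
  T → 6
  (σ[e<7](S) ⋈[e=b] T) → 2

E1 result:
y | e | x | f | g | b
s | 7 | q | 3 | 3 | 7
E2 result:
y | e | x | f | g | b
s | 5 | q | 4 | 6 | 5
s | 5 | q | 9 | 2 | 5
Witness: ('s', 7, 'q', 3, 3, 7) appears 1× in E1 but 0× in E2.

no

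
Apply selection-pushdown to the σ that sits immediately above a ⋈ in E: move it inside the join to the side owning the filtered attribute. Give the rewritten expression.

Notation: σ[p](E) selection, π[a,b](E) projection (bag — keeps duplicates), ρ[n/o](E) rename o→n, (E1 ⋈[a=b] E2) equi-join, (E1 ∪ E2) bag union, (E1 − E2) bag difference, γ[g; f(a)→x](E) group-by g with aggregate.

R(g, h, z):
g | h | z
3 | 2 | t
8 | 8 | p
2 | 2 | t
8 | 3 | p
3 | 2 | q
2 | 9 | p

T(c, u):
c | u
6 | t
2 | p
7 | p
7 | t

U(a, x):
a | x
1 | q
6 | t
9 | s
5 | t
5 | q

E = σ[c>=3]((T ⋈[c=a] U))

σ filters on c, owned by the left side.
E' = (σ[c>=3](T) ⋈[c=a] U)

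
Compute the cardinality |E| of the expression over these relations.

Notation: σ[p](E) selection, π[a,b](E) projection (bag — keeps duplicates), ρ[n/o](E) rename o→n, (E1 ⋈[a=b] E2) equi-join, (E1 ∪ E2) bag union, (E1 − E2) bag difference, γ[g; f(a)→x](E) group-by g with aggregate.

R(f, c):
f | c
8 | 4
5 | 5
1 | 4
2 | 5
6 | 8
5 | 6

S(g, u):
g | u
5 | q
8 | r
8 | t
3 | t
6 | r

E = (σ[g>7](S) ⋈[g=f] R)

Per-node cardinality:
  S → 5
  σ[g>7](S) → 2
  R → 6
  (σ[g>7](S) ⋈[g=f] R) → 2

|E| = 2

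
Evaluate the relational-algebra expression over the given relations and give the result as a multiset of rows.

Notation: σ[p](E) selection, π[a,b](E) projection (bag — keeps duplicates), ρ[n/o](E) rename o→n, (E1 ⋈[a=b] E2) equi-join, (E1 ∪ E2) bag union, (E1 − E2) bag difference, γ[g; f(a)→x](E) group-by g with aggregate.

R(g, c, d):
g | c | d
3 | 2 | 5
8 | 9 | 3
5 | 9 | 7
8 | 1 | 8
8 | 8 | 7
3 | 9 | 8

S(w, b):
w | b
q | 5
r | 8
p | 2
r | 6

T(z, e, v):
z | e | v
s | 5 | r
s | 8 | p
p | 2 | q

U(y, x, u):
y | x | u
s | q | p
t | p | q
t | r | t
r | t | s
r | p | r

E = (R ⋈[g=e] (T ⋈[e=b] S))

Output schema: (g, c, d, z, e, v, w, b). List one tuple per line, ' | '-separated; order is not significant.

Per-node cardinality:
  R → 6
  T → 3
  S → 4
  (T ⋈[e=b] S) → 3
  (R ⋈[g=e] (T ⋈[e=b] S)) → 4

== RESULT ==
g | c | d | z | e | v | w | b
5 | 9 | 7 | s | 5 | r | q | 5
8 | 1 | 8 | s | 8 | p | r | 8
8 | 8 | 7 | s | 8 | p | r | 8
8 | 9 | 3 | s | 8 | p | r | 8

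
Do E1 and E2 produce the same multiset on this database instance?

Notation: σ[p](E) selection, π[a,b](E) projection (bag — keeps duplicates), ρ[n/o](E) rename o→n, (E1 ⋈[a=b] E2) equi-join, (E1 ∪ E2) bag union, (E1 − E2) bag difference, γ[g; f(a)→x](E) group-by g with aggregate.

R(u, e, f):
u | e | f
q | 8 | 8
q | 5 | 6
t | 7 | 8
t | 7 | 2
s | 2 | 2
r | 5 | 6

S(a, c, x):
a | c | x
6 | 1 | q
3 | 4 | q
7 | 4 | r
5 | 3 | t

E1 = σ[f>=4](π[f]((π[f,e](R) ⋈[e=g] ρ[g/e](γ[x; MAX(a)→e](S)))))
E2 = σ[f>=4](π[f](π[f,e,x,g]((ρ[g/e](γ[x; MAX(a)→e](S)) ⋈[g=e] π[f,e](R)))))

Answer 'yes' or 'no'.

E1 subexpression sizes:
  R → 6
  π[f,e](R) → 6
  S → 4
  γ[x; MAX(a)→e](S) → 3
  ρ[g/e](γ[x; MAX(a)→e](S)) → 3
  (π[f,e](R) ⋈[e=g] ρ[g/e](γ[x; MAX(a)→e](S))) → 4
  π[f]((π[f,e](R) ⋈[e=g] ρ[g/e](γ[x; MAX(a)→e](S)))) → 4
  σ[f>=4](π[f]((π[f,e](R) ⋈[e=g] ρ[g/e](γ[x; MAX(a)→e](S))))) → 3
E2 subexpression sizes:
  S → 4
  γ[x; MAX(a)→e](S) → 3
  ρ[g/e](γ[x; MAX(a)→e](S)) → 3
  R → 6
  π[f,e](R) → 6
  (ρ[g/e](γ[x; MAX(a)→e](S)) ⋈[g=e] π[f,e](R)) → 4
  π[f,e,x,g]((ρ[g/e](γ[x; MAX(a)→e](S)) ⋈[g=e] π[f,e](R))) → 4
  π[f](π[f,e,x,g]((ρ[g/e](γ[x; MAX(a)→e](S)) ⋈[g=e] π[f,e](R)))) → 4
  σ[f>=4](π[f](π[f,e,x,g]((ρ[g/e](γ[x; MAX(a)→e](S)) ⋈[g=e] π[f,e](R))))) → 3

E1 and E2 produce the same multiset:
f
6
6
8

yes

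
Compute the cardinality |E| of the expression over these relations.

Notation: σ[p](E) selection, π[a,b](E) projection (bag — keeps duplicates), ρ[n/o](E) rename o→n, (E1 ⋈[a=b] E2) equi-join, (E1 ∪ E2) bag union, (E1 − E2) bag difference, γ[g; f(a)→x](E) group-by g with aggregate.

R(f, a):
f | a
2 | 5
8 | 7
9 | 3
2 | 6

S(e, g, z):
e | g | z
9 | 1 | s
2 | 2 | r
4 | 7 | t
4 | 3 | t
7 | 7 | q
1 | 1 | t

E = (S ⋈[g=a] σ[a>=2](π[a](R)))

Stepwise |·|:
  S → 6
  R → 4
  π[a](R) → 4
  σ[a>=2](π[a](R)) → 4
  (S ⋈[g=a] σ[a>=2](π[a](R))) → 3

|E| = 3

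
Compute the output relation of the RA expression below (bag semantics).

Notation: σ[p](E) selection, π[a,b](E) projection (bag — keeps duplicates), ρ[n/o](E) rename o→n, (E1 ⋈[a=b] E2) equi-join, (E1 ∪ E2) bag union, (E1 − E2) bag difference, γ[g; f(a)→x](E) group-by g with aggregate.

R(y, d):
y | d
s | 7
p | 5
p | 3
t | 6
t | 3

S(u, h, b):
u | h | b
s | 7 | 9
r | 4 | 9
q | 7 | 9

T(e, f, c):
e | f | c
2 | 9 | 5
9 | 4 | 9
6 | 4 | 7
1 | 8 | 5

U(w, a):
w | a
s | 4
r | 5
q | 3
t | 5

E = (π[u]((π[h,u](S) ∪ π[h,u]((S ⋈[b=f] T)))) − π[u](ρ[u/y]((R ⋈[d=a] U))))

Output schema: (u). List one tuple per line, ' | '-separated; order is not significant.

Row counts bottom-up:
  S → 3
  π[h,u](S) → 3
  S → 3
  T → 4
  (S ⋈[b=f] T) → 3
  π[h,u]((S ⋈[b=f] T)) → 3
  (π[h,u](S) ∪ π[h,u]((S ⋈[b=f] T))) → 6
  π[u]((π[h,u](S) ∪ π[h,u]((S ⋈[b=f] T)))) → 6
  R → 5
  U → 4
  (R ⋈[d=a] U) → 4
  ρ[u/y]((R ⋈[d=a] U)) → 4
  π[u](ρ[u/y]((R ⋈[d=a] U))) → 4
  (π[u]((π[h,u](S) ∪ π[h,u]((S ⋈[b=f] T)))) − π[u](ρ[u/y]((R ⋈[d=a] U)))) → 6

== RESULT ==
u
q
q
r
r
s
s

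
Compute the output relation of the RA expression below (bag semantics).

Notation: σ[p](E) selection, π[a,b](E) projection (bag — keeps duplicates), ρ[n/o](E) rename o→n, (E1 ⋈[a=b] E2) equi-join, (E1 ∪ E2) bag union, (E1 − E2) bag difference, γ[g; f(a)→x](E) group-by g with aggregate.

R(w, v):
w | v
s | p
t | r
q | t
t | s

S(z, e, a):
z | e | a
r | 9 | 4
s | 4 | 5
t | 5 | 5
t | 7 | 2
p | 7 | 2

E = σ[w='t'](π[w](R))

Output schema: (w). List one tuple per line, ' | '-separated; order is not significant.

Row counts bottom-up:
  R → 4
  π[w](R) → 4
  σ[w='t'](π[w](R)) → 2

== RESULT ==
w
t
t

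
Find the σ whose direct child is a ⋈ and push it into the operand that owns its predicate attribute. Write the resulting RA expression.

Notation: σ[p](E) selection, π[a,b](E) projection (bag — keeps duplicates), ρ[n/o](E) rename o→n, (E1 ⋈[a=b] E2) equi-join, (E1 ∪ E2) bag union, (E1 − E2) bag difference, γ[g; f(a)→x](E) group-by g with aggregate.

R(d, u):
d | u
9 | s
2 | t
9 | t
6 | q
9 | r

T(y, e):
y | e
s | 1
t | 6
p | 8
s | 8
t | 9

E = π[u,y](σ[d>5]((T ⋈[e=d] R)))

σ filters on d, owned by the right side.
E' = π[u,y]((T ⋈[e=d] σ[d>5](R)))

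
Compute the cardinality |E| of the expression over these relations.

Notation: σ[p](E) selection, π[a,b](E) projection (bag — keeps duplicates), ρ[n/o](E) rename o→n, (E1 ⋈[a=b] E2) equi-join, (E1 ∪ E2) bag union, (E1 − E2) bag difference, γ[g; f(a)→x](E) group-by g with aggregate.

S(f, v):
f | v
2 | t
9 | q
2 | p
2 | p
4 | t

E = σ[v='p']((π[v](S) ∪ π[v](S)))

Subexpression sizes:
  S → 5
  π[v](S) → 5
  S → 5
  π[v](S) → 5
  (π[v](S) ∪ π[v](S)) → 10
  σ[v='p']((π[v](S) ∪ π[v](S))) → 4

|E| = 4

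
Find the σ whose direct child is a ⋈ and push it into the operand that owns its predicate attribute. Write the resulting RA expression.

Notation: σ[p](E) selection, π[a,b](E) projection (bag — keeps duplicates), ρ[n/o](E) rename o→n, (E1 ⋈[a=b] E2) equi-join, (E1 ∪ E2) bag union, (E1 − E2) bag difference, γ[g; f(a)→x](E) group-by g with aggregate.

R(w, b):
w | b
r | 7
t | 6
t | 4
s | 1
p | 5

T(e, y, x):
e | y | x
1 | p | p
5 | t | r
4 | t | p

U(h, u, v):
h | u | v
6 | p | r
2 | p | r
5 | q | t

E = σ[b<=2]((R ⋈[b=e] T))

σ filters on b, owned by the left side.
E' = (σ[b<=2](R) ⋈[b=e] T)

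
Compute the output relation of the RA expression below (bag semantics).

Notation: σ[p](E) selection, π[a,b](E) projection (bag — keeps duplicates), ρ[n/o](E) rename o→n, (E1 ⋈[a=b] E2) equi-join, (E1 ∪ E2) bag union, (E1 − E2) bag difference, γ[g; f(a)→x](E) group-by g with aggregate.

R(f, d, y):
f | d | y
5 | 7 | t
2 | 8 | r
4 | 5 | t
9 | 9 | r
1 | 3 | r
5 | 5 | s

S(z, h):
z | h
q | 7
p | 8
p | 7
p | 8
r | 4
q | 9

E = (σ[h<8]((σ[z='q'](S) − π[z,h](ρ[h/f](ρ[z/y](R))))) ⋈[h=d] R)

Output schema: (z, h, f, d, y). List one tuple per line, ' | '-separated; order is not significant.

Per-node cardinality:
  S → 6
  σ[z='q'](S) → 2
  R → 6
  ρ[z/y](R) → 6
  ρ[h/f](ρ[z/y](R)) → 6
  π[z,h](ρ[h/f](ρ[z/y](R))) → 6
  (σ[z='q'](S) − π[z,h](ρ[h/f](ρ[z/y](R)))) → 2
  σ[h<8]((σ[z='q'](S) − π[z,h](ρ[h/f](ρ[z/y](R))))) → 1
  R → 6
  (σ[h<8]((σ[z='q'](S) − π[z,h](ρ[h/f](ρ[z/y](R))))) ⋈[h=d] R) → 1

== RESULT ==
z | h | f | d | y
q | 7 | 5 | 7 | t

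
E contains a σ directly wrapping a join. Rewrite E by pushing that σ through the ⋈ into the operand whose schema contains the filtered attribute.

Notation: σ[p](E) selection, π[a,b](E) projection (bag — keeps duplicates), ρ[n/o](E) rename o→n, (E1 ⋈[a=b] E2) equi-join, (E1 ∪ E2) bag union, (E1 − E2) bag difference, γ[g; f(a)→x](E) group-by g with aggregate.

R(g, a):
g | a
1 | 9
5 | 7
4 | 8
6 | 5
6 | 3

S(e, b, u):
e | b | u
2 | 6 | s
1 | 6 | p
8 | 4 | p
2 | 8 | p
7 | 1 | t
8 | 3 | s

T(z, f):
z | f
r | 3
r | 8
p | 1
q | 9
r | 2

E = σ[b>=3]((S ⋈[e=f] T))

σ filters on b, owned by the left side.
E' = (σ[b>=3](S) ⋈[e=f] T)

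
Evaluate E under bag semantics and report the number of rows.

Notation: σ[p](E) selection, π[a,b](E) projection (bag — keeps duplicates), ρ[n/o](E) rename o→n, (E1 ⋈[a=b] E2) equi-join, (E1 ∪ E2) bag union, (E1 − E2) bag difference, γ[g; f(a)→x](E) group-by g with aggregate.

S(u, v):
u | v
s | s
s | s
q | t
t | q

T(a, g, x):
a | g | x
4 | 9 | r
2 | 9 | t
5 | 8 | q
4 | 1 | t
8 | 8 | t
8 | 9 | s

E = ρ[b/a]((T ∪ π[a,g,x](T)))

Subexpression sizes:
  T → 6
  T → 6
  π[a,g,x](T) → 6
  (T ∪ π[a,g,x](T)) → 12
  ρ[b/a]((T ∪ π[a,g,x](T))) → 12

|E| = 12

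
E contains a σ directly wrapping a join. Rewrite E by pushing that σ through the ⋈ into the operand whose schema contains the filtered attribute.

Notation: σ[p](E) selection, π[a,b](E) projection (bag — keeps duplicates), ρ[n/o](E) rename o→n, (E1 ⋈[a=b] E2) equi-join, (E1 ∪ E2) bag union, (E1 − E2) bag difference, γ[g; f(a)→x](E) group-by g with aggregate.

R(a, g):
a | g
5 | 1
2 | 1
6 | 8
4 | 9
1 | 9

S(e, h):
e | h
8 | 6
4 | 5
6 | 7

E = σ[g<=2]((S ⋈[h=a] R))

σ filters on g, owned by the right side.
E' = (S ⋈[h=a] σ[g<=2](R))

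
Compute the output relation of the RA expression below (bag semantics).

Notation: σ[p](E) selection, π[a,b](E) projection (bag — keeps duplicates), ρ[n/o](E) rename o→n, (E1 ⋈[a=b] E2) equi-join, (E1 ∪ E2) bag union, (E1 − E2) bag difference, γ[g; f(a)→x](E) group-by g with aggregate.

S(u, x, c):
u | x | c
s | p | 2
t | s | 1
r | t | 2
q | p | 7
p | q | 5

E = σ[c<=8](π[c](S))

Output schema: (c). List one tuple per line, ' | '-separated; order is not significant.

Row counts bottom-up:
  S → 5
  π[c](S) → 5
  σ[c<=8](π[c](S)) → 5

== RESULT ==
c
1
2
2
5
7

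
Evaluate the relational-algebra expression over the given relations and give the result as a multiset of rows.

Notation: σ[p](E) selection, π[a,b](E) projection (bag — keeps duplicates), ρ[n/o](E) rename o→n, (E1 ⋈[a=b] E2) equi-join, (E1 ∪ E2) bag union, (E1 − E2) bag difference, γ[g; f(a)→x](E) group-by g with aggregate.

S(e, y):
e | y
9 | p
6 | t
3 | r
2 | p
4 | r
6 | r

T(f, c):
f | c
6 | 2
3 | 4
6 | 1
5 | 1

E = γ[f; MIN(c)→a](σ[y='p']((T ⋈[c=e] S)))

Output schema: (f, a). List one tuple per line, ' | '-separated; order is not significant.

Row counts bottom-up:
  T → 4
  S → 6
  (T ⋈[c=e] S) → 2
  σ[y='p']((T ⋈[c=e] S)) → 1
  γ[f; MIN(c)→a](σ[y='p']((T ⋈[c=e] S))) → 1

== RESULT ==
f | a
6 | 2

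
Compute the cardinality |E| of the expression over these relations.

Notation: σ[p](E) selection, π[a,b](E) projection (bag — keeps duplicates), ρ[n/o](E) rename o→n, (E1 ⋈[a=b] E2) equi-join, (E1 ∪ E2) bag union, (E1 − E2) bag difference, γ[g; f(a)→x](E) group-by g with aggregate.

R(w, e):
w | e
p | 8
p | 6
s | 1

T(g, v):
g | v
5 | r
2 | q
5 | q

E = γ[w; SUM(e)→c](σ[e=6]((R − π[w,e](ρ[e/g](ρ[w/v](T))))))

Row counts bottom-up:
  R → 3
  T → 3
  ρ[w/v](T) → 3
  ρ[e/g](ρ[w/v](T)) → 3
  π[w,e](ρ[e/g](ρ[w/v](T))) → 3
  (R − π[w,e](ρ[e/g](ρ[w/v](T)))) → 3
  σ[e=6]((R − π[w,e](ρ[e/g](ρ[w/v](T))))) → 1
  γ[w; SUM(e)→c](σ[e=6]((R − π[w,e](ρ[e/g](ρ[w/v](T)))))) → 1

|E| = 1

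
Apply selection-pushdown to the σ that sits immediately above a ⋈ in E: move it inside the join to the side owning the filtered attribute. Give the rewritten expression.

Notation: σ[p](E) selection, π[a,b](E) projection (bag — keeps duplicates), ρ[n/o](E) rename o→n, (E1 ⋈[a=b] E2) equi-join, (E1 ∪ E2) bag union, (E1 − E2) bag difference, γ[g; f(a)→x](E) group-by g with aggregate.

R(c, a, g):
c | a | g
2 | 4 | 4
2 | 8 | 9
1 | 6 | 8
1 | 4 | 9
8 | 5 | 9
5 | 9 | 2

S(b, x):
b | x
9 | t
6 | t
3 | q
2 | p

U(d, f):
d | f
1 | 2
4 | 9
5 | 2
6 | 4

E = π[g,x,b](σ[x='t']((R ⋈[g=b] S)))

σ filters on x, owned by the right side.
E' = π[g,x,b]((R ⋈[g=b] σ[x='t'](S)))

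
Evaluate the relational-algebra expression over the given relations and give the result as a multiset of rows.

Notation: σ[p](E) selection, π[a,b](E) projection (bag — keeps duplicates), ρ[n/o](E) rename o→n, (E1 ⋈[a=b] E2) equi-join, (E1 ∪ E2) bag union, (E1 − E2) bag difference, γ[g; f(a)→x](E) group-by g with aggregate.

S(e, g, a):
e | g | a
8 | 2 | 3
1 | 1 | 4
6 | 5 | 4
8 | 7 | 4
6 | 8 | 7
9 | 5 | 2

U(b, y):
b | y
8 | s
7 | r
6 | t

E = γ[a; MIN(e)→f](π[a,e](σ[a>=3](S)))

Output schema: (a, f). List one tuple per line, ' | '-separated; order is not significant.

Row counts bottom-up:
  S → 6
  σ[a>=3](S) → 5
  π[a,e](σ[a>=3](S)) → 5
  γ[a; MIN(e)→f](π[a,e](σ[a>=3](S))) → 3

== RESULT ==
a | f
3 | 8
4 | 1
7 | 6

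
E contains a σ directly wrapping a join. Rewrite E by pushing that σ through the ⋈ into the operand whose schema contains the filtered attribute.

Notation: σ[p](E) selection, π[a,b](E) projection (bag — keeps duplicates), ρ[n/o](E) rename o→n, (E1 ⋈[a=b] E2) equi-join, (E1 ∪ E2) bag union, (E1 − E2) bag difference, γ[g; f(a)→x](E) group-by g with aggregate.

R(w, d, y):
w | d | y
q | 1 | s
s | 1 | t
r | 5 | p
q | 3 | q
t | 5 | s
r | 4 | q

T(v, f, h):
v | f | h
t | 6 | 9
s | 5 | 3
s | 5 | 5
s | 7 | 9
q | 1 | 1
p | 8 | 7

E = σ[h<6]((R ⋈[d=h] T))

σ filters on h, owned by the right side.
E' = (R ⋈[d=h] σ[h<6](T))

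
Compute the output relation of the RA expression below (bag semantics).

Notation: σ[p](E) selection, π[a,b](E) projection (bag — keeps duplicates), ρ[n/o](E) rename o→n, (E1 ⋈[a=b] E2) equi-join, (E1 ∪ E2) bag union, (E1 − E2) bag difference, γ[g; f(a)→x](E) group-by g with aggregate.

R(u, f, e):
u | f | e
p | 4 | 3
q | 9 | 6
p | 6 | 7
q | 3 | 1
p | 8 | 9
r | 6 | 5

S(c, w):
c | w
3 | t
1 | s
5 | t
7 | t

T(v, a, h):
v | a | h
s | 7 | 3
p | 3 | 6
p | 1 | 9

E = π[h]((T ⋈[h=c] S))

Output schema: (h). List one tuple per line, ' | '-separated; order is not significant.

Row counts bottom-up:
  T → 3
  S → 4
  (T ⋈[h=c] S) → 1
  π[h]((T ⋈[h=c] S)) → 1

== RESULT ==
h
3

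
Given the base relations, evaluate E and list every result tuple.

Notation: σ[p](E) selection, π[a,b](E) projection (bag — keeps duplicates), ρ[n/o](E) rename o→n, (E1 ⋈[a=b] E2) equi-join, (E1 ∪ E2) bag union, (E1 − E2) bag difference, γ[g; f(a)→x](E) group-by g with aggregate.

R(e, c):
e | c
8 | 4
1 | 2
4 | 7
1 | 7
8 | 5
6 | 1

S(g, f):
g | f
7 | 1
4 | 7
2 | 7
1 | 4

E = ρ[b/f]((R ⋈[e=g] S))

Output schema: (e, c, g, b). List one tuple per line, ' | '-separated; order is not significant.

Stepwise |·|:
  R → 6
  S → 4
  (R ⋈[e=g] S) → 3
  ρ[b/f]((R ⋈[e=g] S)) → 3

== RESULT ==
e | c | g | b
1 | 2 | 1 | 4
1 | 7 | 1 | 4
4 | 7 | 4 | 7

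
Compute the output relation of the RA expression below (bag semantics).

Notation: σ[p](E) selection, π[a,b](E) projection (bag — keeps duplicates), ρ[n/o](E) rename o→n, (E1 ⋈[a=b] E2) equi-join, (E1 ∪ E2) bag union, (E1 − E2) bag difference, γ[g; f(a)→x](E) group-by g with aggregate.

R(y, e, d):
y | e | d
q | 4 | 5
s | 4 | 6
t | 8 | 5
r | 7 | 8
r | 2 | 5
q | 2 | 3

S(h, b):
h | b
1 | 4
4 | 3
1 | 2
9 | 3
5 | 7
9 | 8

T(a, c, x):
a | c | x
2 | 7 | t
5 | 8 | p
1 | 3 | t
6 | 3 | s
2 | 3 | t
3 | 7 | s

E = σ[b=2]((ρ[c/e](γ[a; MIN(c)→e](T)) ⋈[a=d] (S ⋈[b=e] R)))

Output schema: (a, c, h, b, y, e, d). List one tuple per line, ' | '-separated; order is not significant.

Subexpression sizes:
  T → 6
  γ[a; MIN(c)→e](T) → 5
  ρ[c/e](γ[a; MIN(c)→e](T)) → 5
  S → 6
  R → 6
  (S ⋈[b=e] R) → 6
  (ρ[c/e](γ[a; MIN(c)→e](T)) ⋈[a=d] (S ⋈[b=e] R)) → 5
  σ[b=2]((ρ[c/e](γ[a; MIN(c)→e](T)) ⋈[a=d] (S ⋈[b=e] R))) → 2

== RESULT ==
a | c | h | b | y | e | d
3 | 7 | 1 | 2 | q | 2 | 3
5 | 8 | 1 | 2 | r | 2 | 5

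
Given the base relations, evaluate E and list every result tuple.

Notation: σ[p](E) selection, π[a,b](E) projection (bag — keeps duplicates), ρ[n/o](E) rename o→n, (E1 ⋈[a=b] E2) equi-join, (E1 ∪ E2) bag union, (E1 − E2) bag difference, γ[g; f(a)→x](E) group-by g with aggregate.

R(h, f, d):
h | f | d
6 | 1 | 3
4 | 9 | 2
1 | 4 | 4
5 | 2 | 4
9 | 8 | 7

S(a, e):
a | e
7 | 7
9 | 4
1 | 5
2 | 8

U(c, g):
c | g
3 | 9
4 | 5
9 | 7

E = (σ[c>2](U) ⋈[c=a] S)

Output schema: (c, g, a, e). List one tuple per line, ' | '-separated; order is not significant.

Subexpression sizes:
  U → 3
  σ[c>2](U) → 3
  S → 4
  (σ[c>2](U) ⋈[c=a] S) → 1

== RESULT ==
c | g | a | e
9 | 7 | 9 | 4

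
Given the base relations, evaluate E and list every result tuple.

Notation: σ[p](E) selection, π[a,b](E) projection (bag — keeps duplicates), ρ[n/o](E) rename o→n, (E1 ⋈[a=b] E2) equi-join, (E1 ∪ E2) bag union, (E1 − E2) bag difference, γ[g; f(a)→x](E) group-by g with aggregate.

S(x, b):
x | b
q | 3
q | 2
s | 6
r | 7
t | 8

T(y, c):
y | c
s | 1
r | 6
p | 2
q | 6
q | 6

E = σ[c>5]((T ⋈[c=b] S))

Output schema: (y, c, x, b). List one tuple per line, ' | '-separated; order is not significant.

Per-node cardinality:
  T → 5
  S → 5
  (T ⋈[c=b] S) → 4
  σ[c>5]((T ⋈[c=b] S)) → 3

== RESULT ==
y | c | x | b
q | 6 | s | 6
q | 6 | s | 6
r | 6 | s | 6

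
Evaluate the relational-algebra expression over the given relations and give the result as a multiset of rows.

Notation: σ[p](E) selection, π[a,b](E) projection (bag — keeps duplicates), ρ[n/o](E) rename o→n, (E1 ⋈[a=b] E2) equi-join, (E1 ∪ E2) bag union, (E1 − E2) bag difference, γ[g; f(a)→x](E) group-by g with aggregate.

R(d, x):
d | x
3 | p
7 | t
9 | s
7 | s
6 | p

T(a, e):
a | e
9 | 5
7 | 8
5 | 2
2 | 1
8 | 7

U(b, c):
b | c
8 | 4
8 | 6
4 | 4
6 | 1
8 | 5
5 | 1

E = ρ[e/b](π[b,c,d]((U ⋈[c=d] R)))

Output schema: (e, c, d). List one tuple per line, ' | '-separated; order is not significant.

Subexpression sizes:
  U → 6
  R → 5
  (U ⋈[c=d] R) → 1
  π[b,c,d]((U ⋈[c=d] R)) → 1
  ρ[e/b](π[b,c,d]((U ⋈[c=d] R))) → 1

== RESULT ==
e | c | d
8 | 6 | 6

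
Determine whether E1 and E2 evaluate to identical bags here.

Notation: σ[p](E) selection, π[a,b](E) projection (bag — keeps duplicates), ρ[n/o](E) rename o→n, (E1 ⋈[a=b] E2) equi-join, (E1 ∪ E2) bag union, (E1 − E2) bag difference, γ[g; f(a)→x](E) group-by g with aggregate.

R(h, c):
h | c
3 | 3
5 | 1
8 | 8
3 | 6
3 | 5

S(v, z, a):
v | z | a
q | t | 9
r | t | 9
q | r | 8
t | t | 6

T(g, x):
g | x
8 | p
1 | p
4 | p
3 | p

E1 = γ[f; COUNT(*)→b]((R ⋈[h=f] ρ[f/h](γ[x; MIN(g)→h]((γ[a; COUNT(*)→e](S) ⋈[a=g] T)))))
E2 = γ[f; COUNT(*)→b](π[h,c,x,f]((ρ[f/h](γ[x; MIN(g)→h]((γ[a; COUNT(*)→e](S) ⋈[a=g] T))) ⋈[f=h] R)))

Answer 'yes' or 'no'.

E1 per-node cardinality:
  R → 5
  S → 4
  γ[a; COUNT(*)→e](S) → 3
  T → 4
  (γ[a; COUNT(*)→e](S) ⋈[a=g] T) → 1
  γ[x; MIN(g)→h]((γ[a; COUNT(*)→e](S) ⋈[a=g] T)) → 1
  ρ[f/h](γ[x; MIN(g)→h]((γ[a; COUNT(*)→e](S) ⋈[a=g] T))) → 1
  (R ⋈[h=f] ρ[f/h](γ[x; MIN(g)→h]((γ[a; COUNT(*)→e](S) ⋈[a=g] T)))) → 1
  γ[f; COUNT(*)→b]((R ⋈[h=f] ρ[f/h](γ[x; MIN(g)→h]((γ[a; COUNT(*)→e](S) ⋈[a=g] T))))) → 1
E2 per-node cardinality:
  S → 4
  γ[a; COUNT(*)→e](S) → 3
  T → 4
  (γ[a; COUNT(*)→e](S) ⋈[a=g] T) → 1
  γ[x; MIN(g)→h]((γ[a; COUNT(*)→e](S) ⋈[a=g] T)) → 1
  ρ[f/h](γ[x; MIN(g)→h]((γ[a; COUNT(*)→e](S) ⋈[a=g] T))) → 1
  R → 5
  (ρ[f/h](γ[x; MIN(g)→h]((γ[a; COUNT(*)→e](S) ⋈[a=g] T))) ⋈[f=h] R) → 1
  π[h,c,x,f]((ρ[f/h](γ[x; MIN(g)→h]((γ[a; COUNT(*)→e](S) ⋈[a=g] T))) ⋈[f=h] R)) → 1
  γ[f; COUNT(*)→b](π[h,c,x,f]((ρ[f/h](γ[x; MIN(g)→h]((γ[a; COUNT(*)→e](S) ⋈[a=g] T))) ⋈[f=h] R))) → 1

E1 and E2 produce the same multiset:
f | b
8 | 1

yes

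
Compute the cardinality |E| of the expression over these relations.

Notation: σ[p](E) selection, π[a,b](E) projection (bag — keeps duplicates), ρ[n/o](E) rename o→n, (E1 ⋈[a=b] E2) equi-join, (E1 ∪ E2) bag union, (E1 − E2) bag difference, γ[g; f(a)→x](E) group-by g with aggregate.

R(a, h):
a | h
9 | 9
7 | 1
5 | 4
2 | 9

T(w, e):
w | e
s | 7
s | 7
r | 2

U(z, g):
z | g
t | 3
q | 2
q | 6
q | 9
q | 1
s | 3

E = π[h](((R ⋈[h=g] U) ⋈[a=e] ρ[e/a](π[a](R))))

Subexpression sizes:
  R → 4
  U → 6
  (R ⋈[h=g] U) → 3
  R → 4
  π[a](R) → 4
  ρ[e/a](π[a](R)) → 4
  ((R ⋈[h=g] U) ⋈[a=e] ρ[e/a](π[a](R))) → 3
  π[h](((R ⋈[h=g] U) ⋈[a=e] ρ[e/a](π[a](R)))) → 3

|E| = 3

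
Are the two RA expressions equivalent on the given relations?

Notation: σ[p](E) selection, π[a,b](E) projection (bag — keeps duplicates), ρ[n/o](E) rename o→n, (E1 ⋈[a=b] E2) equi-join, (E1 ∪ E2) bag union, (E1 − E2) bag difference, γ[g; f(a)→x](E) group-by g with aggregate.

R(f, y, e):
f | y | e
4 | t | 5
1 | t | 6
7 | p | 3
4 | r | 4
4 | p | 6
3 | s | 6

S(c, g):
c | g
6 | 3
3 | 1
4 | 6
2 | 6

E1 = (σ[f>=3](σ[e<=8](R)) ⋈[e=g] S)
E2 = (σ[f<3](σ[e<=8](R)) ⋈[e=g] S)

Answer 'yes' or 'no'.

E1 stepwise |·|:
  R → 6
  σ[e<=8](R) → 6
  σ[f>=3](σ[e<=8](R)) → 5
  S → 4
  (σ[f>=3](σ[e<=8](R)) ⋈[e=g] S) → 5
E2 stepwise |·|:
  R → 6
  σ[e<=8](R) → 6
  σ[f<3](σ[e<=8](R)) → 1
  S → 4
  (σ[f<3](σ[e<=8](R)) ⋈[e=g] S) → 2

E1 result:
f | y | e | c | g
3 | s | 6 | 2 | 6
3 | s | 6 | 4 | 6
4 | p | 6 | 2 | 6
4 | p | 6 | 4 | 6
7 | p | 3 | 6 | 3
E2 result:
f | y | e | c | g
1 | t | 6 | 2 | 6
1 | t | 6 | 4 | 6
Witness: (3, 's', 6, 4, 6) appears 1× in E1 but 0× in E2.

no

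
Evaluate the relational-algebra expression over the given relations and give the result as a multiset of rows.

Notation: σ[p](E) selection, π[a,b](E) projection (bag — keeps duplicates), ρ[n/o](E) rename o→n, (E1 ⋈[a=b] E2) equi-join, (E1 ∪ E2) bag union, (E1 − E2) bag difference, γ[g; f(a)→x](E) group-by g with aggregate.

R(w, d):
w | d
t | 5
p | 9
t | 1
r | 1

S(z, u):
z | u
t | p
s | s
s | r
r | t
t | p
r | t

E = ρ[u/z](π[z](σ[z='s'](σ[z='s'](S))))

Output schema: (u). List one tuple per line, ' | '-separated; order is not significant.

Stepwise |·|:
  S → 6
  σ[z='s'](S) → 2
  σ[z='s'](σ[z='s'](S)) → 2
  π[z](σ[z='s'](σ[z='s'](S))) → 2
  ρ[u/z](π[z](σ[z='s'](σ[z='s'](S)))) → 2

== RESULT ==
u
s
s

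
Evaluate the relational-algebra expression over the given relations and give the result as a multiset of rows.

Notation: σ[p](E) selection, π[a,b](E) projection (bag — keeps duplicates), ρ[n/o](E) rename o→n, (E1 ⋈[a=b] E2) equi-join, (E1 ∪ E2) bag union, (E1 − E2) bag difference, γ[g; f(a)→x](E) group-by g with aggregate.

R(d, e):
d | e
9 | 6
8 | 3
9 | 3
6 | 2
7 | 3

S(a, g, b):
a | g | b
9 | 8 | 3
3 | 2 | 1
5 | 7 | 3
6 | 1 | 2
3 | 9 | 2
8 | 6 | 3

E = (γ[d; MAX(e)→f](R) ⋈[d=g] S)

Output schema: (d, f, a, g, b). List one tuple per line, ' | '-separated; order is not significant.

Row counts bottom-up:
  R → 5
  γ[d; MAX(e)→f](R) → 4
  S → 6
  (γ[d; MAX(e)→f](R) ⋈[d=g] S) → 4

== RESULT ==
d | f | a | g | b
6 | 2 | 8 | 6 | 3
7 | 3 | 5 | 7 | 3
8 | 3 | 9 | 8 | 3
9 | 6 | 3 | 9 | 2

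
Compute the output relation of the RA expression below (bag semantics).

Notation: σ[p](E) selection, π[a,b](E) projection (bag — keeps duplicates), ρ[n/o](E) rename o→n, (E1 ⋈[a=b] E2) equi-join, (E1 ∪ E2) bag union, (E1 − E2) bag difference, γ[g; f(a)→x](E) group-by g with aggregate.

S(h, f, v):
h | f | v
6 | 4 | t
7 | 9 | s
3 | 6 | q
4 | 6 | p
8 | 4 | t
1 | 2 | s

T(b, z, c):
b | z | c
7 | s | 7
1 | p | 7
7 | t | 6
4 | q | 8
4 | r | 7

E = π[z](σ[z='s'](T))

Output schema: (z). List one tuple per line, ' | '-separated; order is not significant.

Stepwise |·|:
  T → 5
  σ[z='s'](T) → 1
  π[z](σ[z='s'](T)) → 1

== RESULT ==
z
s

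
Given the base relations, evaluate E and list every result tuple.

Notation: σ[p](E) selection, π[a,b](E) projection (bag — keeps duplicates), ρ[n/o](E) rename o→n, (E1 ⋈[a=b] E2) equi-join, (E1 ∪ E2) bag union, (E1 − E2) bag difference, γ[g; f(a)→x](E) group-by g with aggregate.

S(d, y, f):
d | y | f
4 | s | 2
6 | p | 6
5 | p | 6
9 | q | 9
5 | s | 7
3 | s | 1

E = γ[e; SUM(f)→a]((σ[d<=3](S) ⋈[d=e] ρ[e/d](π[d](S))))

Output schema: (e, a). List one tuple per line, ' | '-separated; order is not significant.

Subexpression sizes:
  S → 6
  σ[d<=3](S) → 1
  S → 6
  π[d](S) → 6
  ρ[e/d](π[d](S)) → 6
  (σ[d<=3](S) ⋈[d=e] ρ[e/d](π[d](S))) → 1
  γ[e; SUM(f)→a]((σ[d<=3](S) ⋈[d=e] ρ[e/d](π[d](S)))) → 1

== RESULT ==
e | a
3 | 1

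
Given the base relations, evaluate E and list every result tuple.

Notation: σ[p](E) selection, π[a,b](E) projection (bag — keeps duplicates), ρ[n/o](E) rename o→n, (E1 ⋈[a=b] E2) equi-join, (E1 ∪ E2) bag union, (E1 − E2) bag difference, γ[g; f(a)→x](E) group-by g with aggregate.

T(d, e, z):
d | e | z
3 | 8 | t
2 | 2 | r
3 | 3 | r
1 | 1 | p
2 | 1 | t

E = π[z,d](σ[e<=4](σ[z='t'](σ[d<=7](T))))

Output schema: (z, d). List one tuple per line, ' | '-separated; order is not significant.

Stepwise |·|:
  T → 5
  σ[d<=7](T) → 5
  σ[z='t'](σ[d<=7](T)) → 2
  σ[e<=4](σ[z='t'](σ[d<=7](T))) → 1
  π[z,d](σ[e<=4](σ[z='t'](σ[d<=7](T)))) → 1

== RESULT ==
z | d
t | 2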